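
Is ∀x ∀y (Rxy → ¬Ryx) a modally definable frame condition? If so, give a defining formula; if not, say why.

Any modally definable frame class is closed under surjective bounded morphisms.
The 4-cycle (worlds 0,1,2,3 with 0→1→2→3→0) is asymmetric. Mapping every world to a single reflexive point • is a surjective bounded morphism, and the reflexive point is not asymmetric (R•• but asymmetry requires ¬R••).
Hence asymmetry is not modally definable.

No — not modally definable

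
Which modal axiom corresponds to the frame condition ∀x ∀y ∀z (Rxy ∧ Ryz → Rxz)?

The condition is transitivity. The 4 schema □p → □□p defines it.
Suppose □p→□□p is valid. Take Rxy, Ryz and set V(p)={w : Rxw}. Then □p at x, so □□p at x, so □p at y, so p at z, i.e. Rxz.

□p → □□p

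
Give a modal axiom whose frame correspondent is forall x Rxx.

This is reflexivity; the standard corresponding axiom is T: □ψ → ψ.
Suppose □ψ→ψ is valid. At any x set V(ψ)={w : Rxw}. Then □ψ holds at x, so ψ holds at x, i.e. Rxx.

□ψ → ψ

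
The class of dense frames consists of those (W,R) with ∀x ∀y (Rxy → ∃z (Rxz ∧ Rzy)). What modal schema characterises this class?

This is density; the standard corresponding axiom is C4: □□p → □p.
Suppose □□p→□p is valid. Take Rxy and set V(p)={w : xR²w}. Then □□p at x, so □p at x, so p at y, i.e. ∃z(Rxz∧Rzy).

□□p → □p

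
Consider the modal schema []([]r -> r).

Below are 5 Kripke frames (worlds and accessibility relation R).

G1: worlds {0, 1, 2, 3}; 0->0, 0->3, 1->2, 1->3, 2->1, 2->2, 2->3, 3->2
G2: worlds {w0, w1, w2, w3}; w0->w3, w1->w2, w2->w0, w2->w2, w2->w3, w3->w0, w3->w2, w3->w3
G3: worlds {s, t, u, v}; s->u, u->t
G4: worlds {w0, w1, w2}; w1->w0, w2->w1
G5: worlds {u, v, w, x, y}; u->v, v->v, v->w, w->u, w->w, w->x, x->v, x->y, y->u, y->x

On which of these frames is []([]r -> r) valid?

none

Frame correspondent (Sahlqvist): forall x forall y (Rxy -> Ryy) — i.e. shift-reflexivity.
G1: fails — R23 but not R33.
G2: fails — Rw3w0 but not Rw0w0.
G3: fails — Rsu but not Ruu.
G4: fails — Rw1w0 but not Rw0w0.
G5: fails — Ryx but not Rxx.
Valid on no frame.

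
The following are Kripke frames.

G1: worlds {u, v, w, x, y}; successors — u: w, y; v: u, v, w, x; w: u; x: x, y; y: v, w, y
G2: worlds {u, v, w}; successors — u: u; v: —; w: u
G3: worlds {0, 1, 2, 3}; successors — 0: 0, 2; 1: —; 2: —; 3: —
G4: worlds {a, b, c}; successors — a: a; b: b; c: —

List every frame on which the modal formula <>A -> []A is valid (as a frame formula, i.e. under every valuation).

The schema corresponds to partial functionality: forall x forall y forall z (Rxy & Rxz -> y = z).
G1: fails — u sees both w and y.
G2: ✓.
G3: fails — 0 sees both 0 and 2.
G4: ✓.
Valid on: G2, G4.

G2, G4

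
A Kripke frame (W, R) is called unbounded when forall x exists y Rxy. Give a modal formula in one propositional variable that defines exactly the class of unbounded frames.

The condition is seriality. The D schema □q → ◇q defines it.
Suppose □q→◇q is valid. At any x set V(q)=W. Then □q at x, so ◇q at x, so x has a successor.

□q → ◇q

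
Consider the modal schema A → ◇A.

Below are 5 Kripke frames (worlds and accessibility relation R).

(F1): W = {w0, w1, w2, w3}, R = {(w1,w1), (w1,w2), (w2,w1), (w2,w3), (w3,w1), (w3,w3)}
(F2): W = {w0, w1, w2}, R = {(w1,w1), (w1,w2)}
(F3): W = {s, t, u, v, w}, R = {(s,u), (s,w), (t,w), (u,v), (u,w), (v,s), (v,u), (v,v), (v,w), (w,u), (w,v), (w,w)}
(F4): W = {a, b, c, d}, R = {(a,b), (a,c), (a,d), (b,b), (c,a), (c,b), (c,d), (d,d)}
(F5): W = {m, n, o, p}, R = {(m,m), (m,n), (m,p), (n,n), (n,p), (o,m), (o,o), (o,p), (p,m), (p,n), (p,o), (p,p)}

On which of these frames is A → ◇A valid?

(F5)

The schema corresponds to reflexivity: ∀x Rxx.
(F1): fails — world w0 does not see itself.
(F2): fails — world w0 does not see itself.
(F3): fails — world s does not see itself.
(F4): fails — world a does not see itself.
(F5): satisfies the condition.
Valid on: (F5).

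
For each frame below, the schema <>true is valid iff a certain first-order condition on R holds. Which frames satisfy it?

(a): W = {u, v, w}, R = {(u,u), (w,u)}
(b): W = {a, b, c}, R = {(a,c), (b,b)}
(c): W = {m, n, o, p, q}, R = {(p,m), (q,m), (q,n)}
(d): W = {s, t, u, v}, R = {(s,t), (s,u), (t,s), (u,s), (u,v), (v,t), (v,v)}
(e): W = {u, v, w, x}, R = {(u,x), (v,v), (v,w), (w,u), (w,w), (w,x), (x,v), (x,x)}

(d), (e)

This is the axiom for seriality; its first-order frame correspondent is forall x exists y Rxy.
(a): fails — world v has no successor.
(b): fails — world c has no successor.
(c): fails — world m has no successor.
(d): holds.
(e): holds.
Valid on: (d), (e).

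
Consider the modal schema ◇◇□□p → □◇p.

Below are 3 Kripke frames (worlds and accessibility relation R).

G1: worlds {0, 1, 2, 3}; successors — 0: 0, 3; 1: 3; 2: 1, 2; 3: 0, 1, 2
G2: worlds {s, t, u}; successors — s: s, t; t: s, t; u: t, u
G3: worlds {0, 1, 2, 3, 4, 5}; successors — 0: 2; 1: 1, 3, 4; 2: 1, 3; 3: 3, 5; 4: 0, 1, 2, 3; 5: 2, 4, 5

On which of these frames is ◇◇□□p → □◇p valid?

G2

The schema corresponds to a generalized confluence (Geach) condition: ∀x ∀y ∀z ((xR²y ∧ xRz) → ∃w (yR²w ∧ zRw)).
G1: fails — 2R²1, 2R1 but no w with 1R²w and 1Rw.
G2: satisfies the condition.
G3: fails — 4R²2, 4R0 but no w with 2R²w and 0Rw.
Valid on: G2.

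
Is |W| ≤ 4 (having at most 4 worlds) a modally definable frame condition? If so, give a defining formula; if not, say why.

Modal frame validity is preserved under disjoint unions.
Any modal formula valid on each of 5 disjoint one-world frames is valid on their disjoint union (validity is preserved under disjoint unions). Each one-world frame has |W|=1≤4, but the union has |W|=5.
Hence having at most 4 worlds is not modally definable.

Not modally definable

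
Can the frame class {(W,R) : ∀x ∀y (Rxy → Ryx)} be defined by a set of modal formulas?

Yes: it is symmetry, defined by the B schema q → □◇q.

Definable; q → □◇q defines it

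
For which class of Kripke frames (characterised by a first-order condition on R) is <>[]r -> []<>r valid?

Convergence

This schema is the .2 axiom.
Its frame correspondent is convergence — forall x forall y forall z (Rxy & Rxz -> exists w (Ryw & Rzw)).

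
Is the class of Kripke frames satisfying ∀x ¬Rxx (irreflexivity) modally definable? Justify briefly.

Not definable by any modal formula

Any modally definable frame class is closed under surjective bounded morphisms.
The 4-cycle (worlds a,b,c,d with a→b→c→d→a) is irreflexive, and the map sending every world to a single reflexive point • is a surjective bounded morphism (forth: every edge maps to (•,•); back: every world has a successor). So any modal formula valid on the 4-cycle is also valid on the reflexive point, which is not irreflexive.
So no modal formula (or set of formulas) defines exactly the irreflexive frames.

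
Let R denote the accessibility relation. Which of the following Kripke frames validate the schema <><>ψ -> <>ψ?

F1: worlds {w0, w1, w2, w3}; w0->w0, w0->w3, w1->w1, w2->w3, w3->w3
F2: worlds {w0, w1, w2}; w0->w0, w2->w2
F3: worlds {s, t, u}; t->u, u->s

The schema corresponds to transitivity: forall x forall y forall z (Rxy & Ryz -> Rxz).
F1: satisfies the condition.
F2: satisfies the condition.
F3: fails — Rtu and Rus but not Rts.

F1, F2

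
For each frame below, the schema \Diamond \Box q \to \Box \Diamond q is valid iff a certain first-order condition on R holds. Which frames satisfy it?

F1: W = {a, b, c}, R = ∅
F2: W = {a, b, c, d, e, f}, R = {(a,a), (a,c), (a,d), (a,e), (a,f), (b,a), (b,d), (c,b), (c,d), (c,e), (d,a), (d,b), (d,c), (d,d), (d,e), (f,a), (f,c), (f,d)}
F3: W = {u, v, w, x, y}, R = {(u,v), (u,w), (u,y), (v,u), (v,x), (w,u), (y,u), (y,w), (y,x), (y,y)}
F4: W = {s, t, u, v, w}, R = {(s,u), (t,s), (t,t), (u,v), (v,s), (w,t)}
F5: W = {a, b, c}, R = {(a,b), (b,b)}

Frame correspondent (Sahlqvist): \forall x \forall y \forall z (Rxy \wedge Rxz \to \exists w (Ryw \wedge Rzw)) — i.e. convergence.
F1: holds.
F2: fails — Rae and Rae but e and e have no common successor.
F3: fails — Rvu and Rvx but u and x have no common successor.
F4: fails — Rts and Rtt but s and t have no common successor.
F5: holds.
Valid on: F1, F5.

F1, F5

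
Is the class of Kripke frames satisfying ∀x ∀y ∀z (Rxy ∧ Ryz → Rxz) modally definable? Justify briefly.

Definable; □q → □□q defines it

The condition is transitivity. A defining modal formula is □q → □□q.
Suppose □q→□□q is valid. Take Rxy, Ryz and set V(q)={w : Rxw}. Then □q at x, so □□q at x, so □q at y, so q at z, i.e. Rxz.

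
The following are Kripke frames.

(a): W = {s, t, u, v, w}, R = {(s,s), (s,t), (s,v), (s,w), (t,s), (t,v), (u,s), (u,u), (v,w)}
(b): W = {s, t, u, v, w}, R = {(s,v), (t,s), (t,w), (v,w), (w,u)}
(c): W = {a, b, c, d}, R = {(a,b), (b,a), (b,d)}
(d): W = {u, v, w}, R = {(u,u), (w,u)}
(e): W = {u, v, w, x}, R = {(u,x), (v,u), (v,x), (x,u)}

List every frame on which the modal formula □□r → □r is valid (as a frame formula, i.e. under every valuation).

(d)

This is the axiom for density; its first-order frame correspondent is ∀x ∀y (Rxy → ∃z (Rxz ∧ Rzy)).
(a): fails — Rvw but no z with Rvz and Rzw.
(b): fails — Rwu but no z with Rwz and Rzu.
(c): fails — Rab but no z with Raz and Rzb.
(d): condition met.
(e): fails — Rxu but no z with Rxz and Rzu.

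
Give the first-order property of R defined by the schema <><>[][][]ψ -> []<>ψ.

forall x forall y forall z ((x R^2 y & xRz) -> exists w (y R^3 w & zRw))

This is a Sahlqvist (Geach-type) schema ◇^2□^3ψ → □^1◇^1ψ.
First-order correspondent: forall x forall y forall z ((x R^2 y & xRz) -> exists w (y R^3 w & zRw)).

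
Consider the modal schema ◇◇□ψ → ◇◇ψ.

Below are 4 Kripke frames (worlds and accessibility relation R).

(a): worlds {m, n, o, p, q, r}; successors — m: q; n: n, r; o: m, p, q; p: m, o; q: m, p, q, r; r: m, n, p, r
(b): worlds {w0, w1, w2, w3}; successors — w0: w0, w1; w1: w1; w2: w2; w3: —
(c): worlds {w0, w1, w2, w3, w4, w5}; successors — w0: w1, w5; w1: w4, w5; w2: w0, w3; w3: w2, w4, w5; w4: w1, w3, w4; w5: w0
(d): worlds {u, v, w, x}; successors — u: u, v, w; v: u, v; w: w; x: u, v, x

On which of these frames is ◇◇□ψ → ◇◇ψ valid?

(b), (d)

This is the axiom for a generalized confluence (Geach) condition; its first-order frame correspondent is ∀x ∀y (xR²y → ∃w (yRw ∧ xR²w)).
(a): fails — nR²m but no w with mRw and nR²w.
(b): condition met.
(c): fails — w2R²w2 but no w with w2Rw and w2R²w.
(d): condition met.
Valid on: (b), (d).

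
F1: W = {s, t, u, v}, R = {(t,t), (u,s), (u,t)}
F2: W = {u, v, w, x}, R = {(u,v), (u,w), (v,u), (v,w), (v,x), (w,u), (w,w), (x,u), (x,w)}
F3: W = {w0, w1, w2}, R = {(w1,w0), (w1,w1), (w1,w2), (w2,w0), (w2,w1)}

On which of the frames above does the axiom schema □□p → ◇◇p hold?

This is the axiom for a generalized confluence (Geach) condition; its first-order frame correspondent is ∀x ∃w (xR²w ∧ xR²w).
F1: fails — at s but no w with sR²w and sR²w.
F2: ✓.
F3: fails — at w0 but no w with w0R²w and w0R²w.

F2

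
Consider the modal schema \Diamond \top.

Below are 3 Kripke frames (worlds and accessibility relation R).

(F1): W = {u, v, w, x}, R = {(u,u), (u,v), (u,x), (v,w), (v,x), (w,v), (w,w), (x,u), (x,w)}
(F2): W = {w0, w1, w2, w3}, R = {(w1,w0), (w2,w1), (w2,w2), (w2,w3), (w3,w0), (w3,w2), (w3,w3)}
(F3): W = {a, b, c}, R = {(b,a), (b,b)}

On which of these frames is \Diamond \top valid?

(F1)

This is the axiom for seriality; its first-order frame correspondent is \forall x \exists y Rxy.
(F1): satisfies the condition.
(F2): fails — world w0 has no successor.
(F3): fails — world a has no successor.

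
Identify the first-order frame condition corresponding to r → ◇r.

reflexivity

Replacing r by ¬r and contraposing gives the equivalent schema □r → r.
Suppose □r→r is valid. At any x set V(r)={w : Rxw}. Then □r holds at x, so r holds at x, i.e. Rxx.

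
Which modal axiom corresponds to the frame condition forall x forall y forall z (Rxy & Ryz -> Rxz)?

This is transitivity; the standard corresponding axiom is 4: □s → □□s.
Suppose □s→□□s is valid. Take Rxy, Ryz and set V(s)={w : Rxw}. Then □s at x, so □□s at x, so □s at y, so s at z, i.e. Rxz.

□s → □□s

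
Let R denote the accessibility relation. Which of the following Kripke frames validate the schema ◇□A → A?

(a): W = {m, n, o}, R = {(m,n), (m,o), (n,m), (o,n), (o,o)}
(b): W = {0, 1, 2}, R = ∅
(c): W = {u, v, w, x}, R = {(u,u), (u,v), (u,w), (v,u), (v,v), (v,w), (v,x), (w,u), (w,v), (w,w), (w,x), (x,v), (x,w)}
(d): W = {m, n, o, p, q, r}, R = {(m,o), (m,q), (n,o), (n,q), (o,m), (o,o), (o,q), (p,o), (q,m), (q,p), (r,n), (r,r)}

(b), (c)

This is the axiom for symmetry; its first-order frame correspondent is ∀x ∀y (Rxy → Ryx).
(a): fails — Ron but not Rno.
(b): condition met.
(c): condition met.
(d): fails — Rrn but not Rnr.
Valid on: (b), (c).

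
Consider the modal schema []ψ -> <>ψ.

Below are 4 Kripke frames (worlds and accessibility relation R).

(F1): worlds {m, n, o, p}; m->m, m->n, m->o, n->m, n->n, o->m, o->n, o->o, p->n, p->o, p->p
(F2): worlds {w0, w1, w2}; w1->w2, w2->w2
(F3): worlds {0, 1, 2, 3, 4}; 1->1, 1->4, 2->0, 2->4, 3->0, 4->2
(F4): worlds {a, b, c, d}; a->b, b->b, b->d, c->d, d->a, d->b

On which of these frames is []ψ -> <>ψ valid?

The schema corresponds to seriality: forall x exists y Rxy.
(F1): ✓.
(F2): fails — world w0 has no successor.
(F3): fails — world 0 has no successor.
(F4): ✓.

(F1), (F4)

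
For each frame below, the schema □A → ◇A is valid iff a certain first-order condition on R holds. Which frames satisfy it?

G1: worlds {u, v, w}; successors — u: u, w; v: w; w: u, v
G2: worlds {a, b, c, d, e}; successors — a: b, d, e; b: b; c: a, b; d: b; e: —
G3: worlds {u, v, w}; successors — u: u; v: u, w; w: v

This is the axiom for seriality; its first-order frame correspondent is ∀x ∃y Rxy.
G1: condition met.
G2: fails — world e has no successor.
G3: condition met.
Valid on: G1, G3.

G1, G3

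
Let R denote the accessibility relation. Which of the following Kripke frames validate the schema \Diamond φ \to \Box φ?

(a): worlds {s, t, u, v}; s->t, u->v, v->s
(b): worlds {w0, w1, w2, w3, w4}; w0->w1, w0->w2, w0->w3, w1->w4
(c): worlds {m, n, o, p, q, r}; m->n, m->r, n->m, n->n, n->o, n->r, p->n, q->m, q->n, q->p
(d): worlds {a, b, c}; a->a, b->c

The schema corresponds to partial functionality: \forall x \forall y \forall z (Rxy \wedge Rxz \to y = z).
(a): satisfies the condition.
(b): fails — w0 sees both w1 and w2.
(c): fails — m sees both n and r.
(d): satisfies the condition.

(a), (d)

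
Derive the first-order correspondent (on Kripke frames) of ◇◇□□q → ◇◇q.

This is a Sahlqvist (Geach-type) schema ◇^2□^2q → □^0◇^2q.
Minimal-valuation argument: fix x; take any y with xR^2y and any z with xR^0z. Set V(q) to the set of worlds R-reachable from y in exactly 2 steps. Then □^2q holds at y, so the antecedent holds at x; validity forces ◇^2q at z, giving a w with zR^2w and yR^2w.
First-order correspondent: ∀x ∀y (xR²y → ∃w (yR²w ∧ xR²w)).

∀x ∀y (xR²y → ∃w (yR²w ∧ xR²w))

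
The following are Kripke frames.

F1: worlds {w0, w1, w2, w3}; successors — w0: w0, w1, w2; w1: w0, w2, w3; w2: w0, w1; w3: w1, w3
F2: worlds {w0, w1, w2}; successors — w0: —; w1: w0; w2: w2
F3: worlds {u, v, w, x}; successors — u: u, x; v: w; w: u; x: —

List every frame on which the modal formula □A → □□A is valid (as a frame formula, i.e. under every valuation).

F2

The schema corresponds to transitivity: ∀x ∀y ∀z (Rxy ∧ Ryz → Rxz).
F1: fails — Rw1w2 and Rw2w1 but not Rw1w1.
F2: holds.
F3: fails — Rvw and Rwu but not Rvu.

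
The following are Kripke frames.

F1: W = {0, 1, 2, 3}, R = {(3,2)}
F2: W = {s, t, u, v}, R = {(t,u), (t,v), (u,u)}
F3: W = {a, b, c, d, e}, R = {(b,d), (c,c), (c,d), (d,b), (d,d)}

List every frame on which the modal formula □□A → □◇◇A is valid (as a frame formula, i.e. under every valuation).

The schema corresponds to a generalized confluence (Geach) condition: ∀x ∀z (xRz → ∃w (xR²w ∧ zR²w)).
F1: fails — 3R2 but no w with 3R²w and 2R²w.
F2: fails — tRv but no w with tR²w and vR²w.
F3: satisfies the condition.

F3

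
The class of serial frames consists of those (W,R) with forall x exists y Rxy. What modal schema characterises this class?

A defining formula is □ψ → ◇ψ (the D axiom).
Suppose □ψ→◇ψ is valid. At any x set V(ψ)=W. Then □ψ at x, so ◇ψ at x, so x has a successor.

□ψ → ◇ψ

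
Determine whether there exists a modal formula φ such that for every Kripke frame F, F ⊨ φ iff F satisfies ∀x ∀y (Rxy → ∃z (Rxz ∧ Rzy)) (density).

Yes — defined by □□p → □p

The condition is density. A defining modal formula is □□p → □p.
Suppose □□p→□p is valid. Take Rxy and set V(p)={w : xR²w}. Then □□p at x, so □p at x, so p at y, i.e. ∃z(Rxz∧Rzy).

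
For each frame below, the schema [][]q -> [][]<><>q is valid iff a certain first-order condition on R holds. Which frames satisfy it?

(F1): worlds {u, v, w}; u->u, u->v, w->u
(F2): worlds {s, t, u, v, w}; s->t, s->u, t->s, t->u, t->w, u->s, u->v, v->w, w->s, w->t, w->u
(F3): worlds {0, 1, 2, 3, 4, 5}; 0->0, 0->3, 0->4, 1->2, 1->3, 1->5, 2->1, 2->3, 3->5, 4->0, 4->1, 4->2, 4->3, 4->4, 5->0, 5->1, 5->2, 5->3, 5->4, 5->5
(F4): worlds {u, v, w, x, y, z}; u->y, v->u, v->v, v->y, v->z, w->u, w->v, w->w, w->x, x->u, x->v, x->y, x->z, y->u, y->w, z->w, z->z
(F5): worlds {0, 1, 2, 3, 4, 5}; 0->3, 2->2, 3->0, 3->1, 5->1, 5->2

(F2), (F3), (F4)

The schema corresponds to a generalized confluence (Geach) condition: forall x forall z (x R^2 z -> exists w (x R^2 w & z R^2 w)).
(F1): fails — uR²v but no t with uR²t and vR²t.
(F2): condition met.
(F3): condition met.
(F4): condition met.
(F5): fails — 0R²1 but no w with 0R²w and 1R²w.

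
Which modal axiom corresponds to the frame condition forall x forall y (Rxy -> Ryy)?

□(□q → q)

The condition is shift-reflexivity. The T□ schema □(□q → q) defines it.
Suppose □(□q→q) is valid. Take Rxy and set V(q)={w : Ryw}. Then at y, □q holds; since □(□q→q) at x, □q→q at y, so q at y, i.e. Ryy.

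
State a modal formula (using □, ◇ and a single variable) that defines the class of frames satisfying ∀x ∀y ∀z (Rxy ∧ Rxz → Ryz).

◇p → □◇p

This is the Euclidean property; the standard corresponding axiom is 5: ◇p → □◇p.
Suppose ◇p→□◇p is valid. Take Rxy, Rxz and set V(p)={y}. Then ◇p at x, so □◇p at x, so ◇p at z, so some w with Rzw has p; w=y, i.e. Rzy. By symmetry of the argument, Ryz.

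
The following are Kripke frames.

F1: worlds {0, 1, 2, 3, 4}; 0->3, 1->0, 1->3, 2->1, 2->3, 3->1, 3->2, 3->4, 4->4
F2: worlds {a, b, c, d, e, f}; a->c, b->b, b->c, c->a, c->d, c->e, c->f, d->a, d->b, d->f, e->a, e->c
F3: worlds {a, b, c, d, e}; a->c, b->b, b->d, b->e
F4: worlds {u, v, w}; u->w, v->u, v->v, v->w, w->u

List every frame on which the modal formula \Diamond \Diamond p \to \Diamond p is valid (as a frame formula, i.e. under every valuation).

F3

The schema corresponds to transitivity: \forall x \forall y \forall z (Rxy \wedge Ryz \to Rxz).
F1: fails — R32 and R23 but not R33.
F2: fails — Rbc and Rcd but not Rbd.
F3: condition met.
F4: fails — Ruw and Rwu but not Ruu.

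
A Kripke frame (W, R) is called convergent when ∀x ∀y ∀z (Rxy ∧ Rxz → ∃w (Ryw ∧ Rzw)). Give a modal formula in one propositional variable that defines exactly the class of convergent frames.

◇□p → □◇p

A defining formula is ◇□p → □◇p (the .2 axiom).
Suppose ◇□p→□◇p is valid. Take Rxy, Rxz and set V(p)={w : Ryw}. Then □p at y so ◇□p at x, so □◇p at x, so ◇p at z, giving w with Rzw and Ryw.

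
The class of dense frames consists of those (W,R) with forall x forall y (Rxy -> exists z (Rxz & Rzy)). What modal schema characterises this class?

The condition is density. The C4 schema □□ψ → □ψ defines it.
Suppose □□ψ→□ψ is valid. Take Rxy and set V(ψ)={w : xR²w}. Then □□ψ at x, so □ψ at x, so ψ at y, i.e. ∃z(Rxz∧Rzy).

□□ψ → □ψ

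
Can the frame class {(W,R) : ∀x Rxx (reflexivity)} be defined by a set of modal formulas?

Definable; □r → r defines it

Yes: it is reflexivity, defined by the T schema □r → r.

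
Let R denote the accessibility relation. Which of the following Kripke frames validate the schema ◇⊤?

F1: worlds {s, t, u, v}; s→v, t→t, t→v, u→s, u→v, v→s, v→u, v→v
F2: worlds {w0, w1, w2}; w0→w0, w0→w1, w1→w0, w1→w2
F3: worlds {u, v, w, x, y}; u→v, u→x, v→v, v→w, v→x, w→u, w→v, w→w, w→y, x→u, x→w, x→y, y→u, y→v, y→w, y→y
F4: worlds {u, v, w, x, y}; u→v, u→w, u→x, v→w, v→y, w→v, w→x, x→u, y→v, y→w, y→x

This is the axiom for seriality; its first-order frame correspondent is ∀x ∃y Rxy.
F1: holds.
F2: fails — world w2 has no successor.
F3: holds.
F4: holds.

F1, F3, F4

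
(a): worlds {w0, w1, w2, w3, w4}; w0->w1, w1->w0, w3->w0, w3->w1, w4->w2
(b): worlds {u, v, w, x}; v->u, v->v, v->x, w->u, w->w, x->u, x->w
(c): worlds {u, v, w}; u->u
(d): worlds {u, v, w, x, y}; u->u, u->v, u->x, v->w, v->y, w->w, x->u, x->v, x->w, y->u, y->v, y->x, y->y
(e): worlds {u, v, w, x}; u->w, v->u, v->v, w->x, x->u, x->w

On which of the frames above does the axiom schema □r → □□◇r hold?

Frame correspondent (Sahlqvist): ∀x ∀z (xR²z → ∃w (xRw ∧ zRw)) — i.e. a generalized confluence (Geach) condition.
(a): ✓.
(b): fails — vR²u but no t with vRt and uRt.
(c): ✓.
(d): fails — uR²v but no t with uRt and vRt.
(e): fails — vR²u but no t with vRt and uRt.

(a), (c)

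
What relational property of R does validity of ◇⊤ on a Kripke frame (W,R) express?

seriality: ∀x ∃y Rxy

◇⊤ holds at w iff w has a successor, so frame-validity of ◇⊤ is exactly seriality. Equivalently via □r → ◇r:
Suppose □r→◇r is valid. At any x set V(r)=W. Then □r at x, so ◇r at x, so x has a successor.
Conversely, any frame satisfying ∀x ∃y Rxy validates the schema.
So the correspondent is seriality.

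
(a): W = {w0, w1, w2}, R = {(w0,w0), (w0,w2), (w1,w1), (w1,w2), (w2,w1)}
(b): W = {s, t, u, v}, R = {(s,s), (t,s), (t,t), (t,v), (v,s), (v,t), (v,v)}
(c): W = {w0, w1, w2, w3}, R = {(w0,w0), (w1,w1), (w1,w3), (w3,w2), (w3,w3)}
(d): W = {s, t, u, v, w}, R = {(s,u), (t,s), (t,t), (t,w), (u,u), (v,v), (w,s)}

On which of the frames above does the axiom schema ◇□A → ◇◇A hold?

Frame correspondent (Sahlqvist): ∀x ∀y (xRy → ∃w (yRw ∧ xR²w)) — i.e. a generalized confluence (Geach) condition.
(a): holds.
(b): holds.
(c): fails — w3Rw2 but no w with w2Rw and w3R²w.
(d): holds.

(a), (b), (d)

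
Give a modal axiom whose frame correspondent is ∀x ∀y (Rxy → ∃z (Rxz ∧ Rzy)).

□□q → □q

This is density; the standard corresponding axiom is C4: □□q → □q.
Suppose □□q→□q is valid. Take Rxy and set V(q)={w : xR²w}. Then □□q at x, so □q at x, so q at y, i.e. ∃z(Rxz∧Rzy).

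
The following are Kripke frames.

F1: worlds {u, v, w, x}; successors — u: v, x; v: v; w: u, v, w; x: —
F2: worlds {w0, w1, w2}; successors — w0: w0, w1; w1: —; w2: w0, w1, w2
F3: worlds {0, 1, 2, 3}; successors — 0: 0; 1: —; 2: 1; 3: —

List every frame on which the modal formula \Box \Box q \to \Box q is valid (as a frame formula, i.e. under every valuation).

This is the axiom for density; its first-order frame correspondent is \forall x \forall y (Rxy \to \exists z (Rxz \wedge Rzy)).
F1: fails — Rux but no z with Ruz and Rzx.
F2: condition met.
F3: fails — R21 but no z with R2z and Rz1.
Valid on: F2.

F2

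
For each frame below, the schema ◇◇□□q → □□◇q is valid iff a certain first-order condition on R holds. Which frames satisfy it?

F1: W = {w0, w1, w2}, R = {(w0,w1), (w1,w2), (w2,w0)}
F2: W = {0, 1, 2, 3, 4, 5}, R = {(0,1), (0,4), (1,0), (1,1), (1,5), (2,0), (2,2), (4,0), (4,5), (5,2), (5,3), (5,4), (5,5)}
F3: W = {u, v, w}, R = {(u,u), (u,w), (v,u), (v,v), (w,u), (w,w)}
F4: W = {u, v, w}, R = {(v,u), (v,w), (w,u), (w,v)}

F3

This is the axiom for a generalized confluence (Geach) condition; its first-order frame correspondent is ∀x ∀y ∀z ((xR²y ∧ xR²z) → ∃w (yR²w ∧ zRw)).
F1: fails — w0R²w2, w0R²w2 but no w with w2R²w and w2Rw.
F2: fails — 1R²0, 1R²3 but no w with 0R²w and 3Rw.
F3: holds.
F4: fails — vR²u, vR²u but no t with uR²t and uRt.
Valid on: F3.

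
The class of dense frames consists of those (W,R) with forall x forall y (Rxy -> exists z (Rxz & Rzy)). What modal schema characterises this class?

□□p → □p

The condition is density. The C4 schema □□p → □p defines it.
Suppose □□p→□p is valid. Take Rxy and set V(p)={w : xR²w}. Then □□p at x, so □p at x, so p at y, i.e. ∃z(Rxz∧Rzy).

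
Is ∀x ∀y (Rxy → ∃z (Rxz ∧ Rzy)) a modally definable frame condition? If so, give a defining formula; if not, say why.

This is a Sahlqvist condition; the C4 axiom □□q → □q defines it.
Suppose □□q→□q is valid. Take Rxy and set V(q)={w : xR²w}. Then □□q at x, so □q at x, so q at y, i.e. ∃z(Rxz∧Rzy).

Yes — defined by □□q → □q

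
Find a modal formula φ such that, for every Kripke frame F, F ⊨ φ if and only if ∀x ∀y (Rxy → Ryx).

A defining formula is r → □◇r (the B axiom).
Suppose r→□◇r is valid. Take Rxy and set V(r)={x}. Then r at x, so □◇r at x, so ◇r at y, so some z with Ryz has r; z=x, i.e. Ryx.

r → □◇r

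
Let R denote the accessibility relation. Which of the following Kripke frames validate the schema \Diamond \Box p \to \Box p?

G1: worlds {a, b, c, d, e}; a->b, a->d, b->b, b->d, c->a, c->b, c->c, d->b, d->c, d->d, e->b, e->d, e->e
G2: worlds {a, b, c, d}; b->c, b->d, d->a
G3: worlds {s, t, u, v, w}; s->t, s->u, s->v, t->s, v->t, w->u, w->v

none

This is the axiom for a generalized confluence (Geach) condition; its first-order frame correspondent is \forall x \forall y \forall z ((xRy \wedge xRz) \to \exists w (yRw \wedge z = w)).
G1: fails — cRa, cRa but no w with aRw and a=w.
G2: fails — bRc, bRc but no w with cRw and c=w.
G3: fails — sRt, sRt but no w* with tRw* and t=w*.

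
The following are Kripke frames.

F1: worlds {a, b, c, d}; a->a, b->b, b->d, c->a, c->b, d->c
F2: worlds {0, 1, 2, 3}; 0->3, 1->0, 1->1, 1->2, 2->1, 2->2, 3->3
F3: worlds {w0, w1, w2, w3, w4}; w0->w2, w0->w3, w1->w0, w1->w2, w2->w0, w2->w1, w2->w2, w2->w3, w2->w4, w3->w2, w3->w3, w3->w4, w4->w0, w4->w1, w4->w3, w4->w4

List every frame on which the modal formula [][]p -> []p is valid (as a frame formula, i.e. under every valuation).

F2, F3

This is the axiom for density; its first-order frame correspondent is forall x forall y (Rxy -> exists z (Rxz & Rzy)).
F1: fails — Rdc but no z with Rdz and Rzc.
F2: condition met.
F3: condition met.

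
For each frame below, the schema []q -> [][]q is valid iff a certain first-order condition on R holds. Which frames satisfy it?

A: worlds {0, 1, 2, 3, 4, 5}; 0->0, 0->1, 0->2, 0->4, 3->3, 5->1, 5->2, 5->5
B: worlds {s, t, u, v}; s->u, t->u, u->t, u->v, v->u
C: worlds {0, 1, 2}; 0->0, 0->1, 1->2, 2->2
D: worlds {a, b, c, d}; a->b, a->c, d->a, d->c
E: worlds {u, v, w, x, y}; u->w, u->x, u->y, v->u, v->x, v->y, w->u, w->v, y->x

This is the axiom for transitivity; its first-order frame correspondent is forall x forall y forall z (Rxy & Ryz -> Rxz).
A: condition met.
B: fails — Ruv and Rvu but not Ruu.
C: fails — R01 and R12 but not R02.
D: fails — Rda and Rab but not Rdb.
E: fails — Ruw and Rwu but not Ruu.

A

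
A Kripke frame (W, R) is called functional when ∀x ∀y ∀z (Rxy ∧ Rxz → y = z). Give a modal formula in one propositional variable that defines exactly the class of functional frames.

A defining formula is ◇s → □s (the CD axiom).
Suppose ◇s→□s is valid. Take Rxy, Rxz and set V(s)={y}. Then ◇s at x, so □s at x, so s at z, i.e. z=y.

◇s → □s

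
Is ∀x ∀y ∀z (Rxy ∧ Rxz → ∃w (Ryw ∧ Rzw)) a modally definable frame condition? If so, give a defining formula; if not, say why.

Yes, by ◇□r → □◇r

The condition is convergence. A defining modal formula is ◇□r → □◇r.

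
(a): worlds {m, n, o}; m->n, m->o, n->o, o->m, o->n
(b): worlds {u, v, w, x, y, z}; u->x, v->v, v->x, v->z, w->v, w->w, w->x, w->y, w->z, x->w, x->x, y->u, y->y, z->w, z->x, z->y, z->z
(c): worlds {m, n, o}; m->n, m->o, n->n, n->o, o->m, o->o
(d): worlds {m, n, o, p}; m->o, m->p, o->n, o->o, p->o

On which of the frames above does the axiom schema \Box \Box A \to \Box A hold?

(b), (c)

Frame correspondent (Sahlqvist): \forall x \forall y (Rxy \to \exists z (Rxz \wedge Rzy)) — i.e. density.
(a): fails — Rom but no z with Roz and Rzm.
(b): holds.
(c): holds.
(d): fails — Rmp but no z with Rmz and Rzp.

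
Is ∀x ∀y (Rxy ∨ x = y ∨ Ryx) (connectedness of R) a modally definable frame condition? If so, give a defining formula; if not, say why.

Not definable by any modal formula

Modal frame validity is preserved under disjoint unions.
Take 4 disjoint single-world reflexive frames: each is trivially connected, but their disjoint union has 4 worlds with no edge between distinct components, so it is not connected.
So the class is not modally definable.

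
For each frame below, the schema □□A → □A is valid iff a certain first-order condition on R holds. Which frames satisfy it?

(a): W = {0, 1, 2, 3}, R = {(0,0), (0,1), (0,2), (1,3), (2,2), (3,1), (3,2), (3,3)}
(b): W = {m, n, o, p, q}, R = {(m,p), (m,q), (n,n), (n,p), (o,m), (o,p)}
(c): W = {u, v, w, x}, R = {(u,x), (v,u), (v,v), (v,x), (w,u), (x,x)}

(a)

This is the axiom for density; its first-order frame correspondent is ∀x ∀y (Rxy → ∃z (Rxz ∧ Rzy)).
(a): ✓.
(b): fails — Rom but no z with Roz and Rzm.
(c): fails — Rwu but no z with Rwz and Rzu.
Valid on: (a).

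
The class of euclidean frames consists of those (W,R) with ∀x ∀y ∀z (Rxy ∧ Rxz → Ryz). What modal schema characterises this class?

The condition is the Euclidean property. The 5 schema ◇r → □◇r defines it.
Suppose ◇r→□◇r is valid. Take Rxy, Rxz and set V(r)={y}. Then ◇r at x, so □◇r at x, so ◇r at z, so some w with Rzw has r; w=y, i.e. Rzy. By symmetry of the argument, Ryz.

◇r → □◇r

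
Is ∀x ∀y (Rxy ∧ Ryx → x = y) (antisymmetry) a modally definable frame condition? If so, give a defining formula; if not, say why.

Not modally definable

If a class were modally definable it would be closed under surjective bounded morphisms (Goldblatt–Thomason).
The 6-cycle (worlds w0,w1,w2,w3,w4,w5 with w0→w1→w2→w3→w4→w5→w0) is antisymmetric. Sending even-indexed worlds to s and odd-indexed worlds to t is a surjective bounded morphism onto the two-world frame with s↔t, which is not antisymmetric.
So no modal formula (or set of formulas) defines exactly the antisymmetric frames.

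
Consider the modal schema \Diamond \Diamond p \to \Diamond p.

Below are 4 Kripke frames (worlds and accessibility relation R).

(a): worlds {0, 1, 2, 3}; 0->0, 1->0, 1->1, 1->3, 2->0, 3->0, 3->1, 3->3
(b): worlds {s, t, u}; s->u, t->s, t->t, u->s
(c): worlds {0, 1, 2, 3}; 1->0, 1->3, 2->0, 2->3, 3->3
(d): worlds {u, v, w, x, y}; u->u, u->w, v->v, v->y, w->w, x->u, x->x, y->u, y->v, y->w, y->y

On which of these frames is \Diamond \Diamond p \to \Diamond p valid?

Frame correspondent (Sahlqvist): \forall x \forall y \forall z (Rxy \wedge Ryz \to Rxz) — i.e. transitivity.
(a): ✓.
(b): fails — Rsu and Rus but not Rss.
(c): ✓.
(d): fails — Rxu and Ruw but not Rxw.
Valid on: (a), (c).

(a), (c)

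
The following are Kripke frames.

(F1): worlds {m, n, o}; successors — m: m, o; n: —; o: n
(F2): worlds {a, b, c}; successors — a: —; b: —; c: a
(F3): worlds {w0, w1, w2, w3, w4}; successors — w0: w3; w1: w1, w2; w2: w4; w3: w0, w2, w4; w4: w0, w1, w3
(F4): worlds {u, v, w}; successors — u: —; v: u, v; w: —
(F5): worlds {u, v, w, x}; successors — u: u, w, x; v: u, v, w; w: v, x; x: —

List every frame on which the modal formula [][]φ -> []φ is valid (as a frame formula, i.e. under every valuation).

(F4)

Frame correspondent (Sahlqvist): forall x forall y (Rxy -> exists z (Rxz & Rzy)) — i.e. density.
(F1): fails — Ron but no z with Roz and Rzn.
(F2): fails — Rca but no z with Rcz and Rza.
(F3): fails — Rw2w4 but no z with Rw2z and Rzw4.
(F4): condition met.
(F5): fails — Rwx but no z with Rwz and Rzx.
Valid on: (F4).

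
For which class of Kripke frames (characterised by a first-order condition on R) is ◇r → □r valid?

partial functionality

Suppose ◇r→□r is valid. Take Rxy, Rxz and set V(r)={y}. Then ◇r at x, so □r at x, so r at z, i.e. z=y.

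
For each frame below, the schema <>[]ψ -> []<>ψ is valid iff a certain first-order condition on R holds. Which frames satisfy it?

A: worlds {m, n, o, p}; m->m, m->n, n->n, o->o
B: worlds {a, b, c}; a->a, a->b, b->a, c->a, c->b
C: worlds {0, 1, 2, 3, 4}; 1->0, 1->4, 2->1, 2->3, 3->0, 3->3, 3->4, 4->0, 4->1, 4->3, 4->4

The schema corresponds to convergence: forall x forall y forall z (Rxy & Rxz -> exists w (Ryw & Rzw)).
A: satisfies the condition.
B: satisfies the condition.
C: fails — R10 and R10 but 0 and 0 have no common successor.

A, B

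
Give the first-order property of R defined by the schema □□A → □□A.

This is a Sahlqvist (Geach-type) schema ◇^0□^2A → □^2◇^0A.
First-order correspondent: ∀x ∀z (xR²z → ∃w (xR²w ∧ z = w)).

∀x ∀z (xR²z → ∃w (xR²w ∧ z = w))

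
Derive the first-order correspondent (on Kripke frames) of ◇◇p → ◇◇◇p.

∀x ∀y (xR²y → ∃w (y = w ∧ xR³w))

This is a Sahlqvist (Geach-type) schema ◇^2□^0p → □^0◇^3p.
First-order correspondent: ∀x ∀y (xR²y → ∃w (y = w ∧ xR³w)).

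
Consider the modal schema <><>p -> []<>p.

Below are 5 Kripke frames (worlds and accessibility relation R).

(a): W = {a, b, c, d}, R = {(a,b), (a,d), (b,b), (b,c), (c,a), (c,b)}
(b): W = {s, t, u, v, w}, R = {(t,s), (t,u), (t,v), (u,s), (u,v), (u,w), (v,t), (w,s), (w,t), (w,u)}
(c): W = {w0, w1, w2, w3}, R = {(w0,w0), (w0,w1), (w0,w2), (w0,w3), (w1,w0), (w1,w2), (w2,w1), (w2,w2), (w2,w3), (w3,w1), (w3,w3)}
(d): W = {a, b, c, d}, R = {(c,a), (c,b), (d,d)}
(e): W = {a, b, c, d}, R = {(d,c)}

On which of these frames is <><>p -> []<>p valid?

(d), (e)

This is the axiom for a generalized confluence (Geach) condition; its first-order frame correspondent is forall x forall y forall z ((x R^2 y & xRz) -> exists w (y = w & zRw)).
(a): fails — aR²b, aRd but no w with b=w and dRw.
(b): fails — tR²s, tRs but no w* with s=w* and sRw*.
(c): fails — w0R²w0, w0Rw2 but no w with w0=w and w2Rw.
(d): condition met.
(e): condition met.
Valid on: (d), (e).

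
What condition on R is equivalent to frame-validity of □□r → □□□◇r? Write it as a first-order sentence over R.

This is a Sahlqvist (Geach-type) schema ◇^0□^2r → □^3◇^1r.
First-order correspondent: ∀x ∀z (xR³z → ∃w (xR²w ∧ zRw)).

∀x ∀z (xR³z → ∃w (xR²w ∧ zRw))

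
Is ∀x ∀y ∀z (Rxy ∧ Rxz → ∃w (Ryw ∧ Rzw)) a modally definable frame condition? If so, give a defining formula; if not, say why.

Yes: it is convergence, defined by the .2 schema ◇□r → □◇r.
Suppose ◇□r→□◇r is valid. Take Rxy, Rxz and set V(r)={w : Ryw}. Then □r at y so ◇□r at x, so □◇r at x, so ◇r at z, giving w with Rzw and Ryw.

Yes, by ◇□r → □◇r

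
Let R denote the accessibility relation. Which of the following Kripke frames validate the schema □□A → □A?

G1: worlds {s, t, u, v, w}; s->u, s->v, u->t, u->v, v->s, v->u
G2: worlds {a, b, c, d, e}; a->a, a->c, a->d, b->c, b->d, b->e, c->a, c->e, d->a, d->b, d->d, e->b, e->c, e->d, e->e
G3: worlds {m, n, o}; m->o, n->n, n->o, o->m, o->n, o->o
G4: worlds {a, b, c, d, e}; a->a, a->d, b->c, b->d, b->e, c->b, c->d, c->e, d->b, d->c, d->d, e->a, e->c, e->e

G2, G3, G4

The schema corresponds to density: ∀x ∀y (Rxy → ∃z (Rxz ∧ Rzy)).
G1: fails — Ruv but no z with Ruz and Rzv.
G2: holds.
G3: holds.
G4: holds.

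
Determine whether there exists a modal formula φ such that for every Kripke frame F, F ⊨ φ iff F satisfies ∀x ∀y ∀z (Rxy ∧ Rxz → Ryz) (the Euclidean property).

This is a Sahlqvist condition; the 5 axiom ◇q → □◇q defines it.

Yes, by ◇q → □◇q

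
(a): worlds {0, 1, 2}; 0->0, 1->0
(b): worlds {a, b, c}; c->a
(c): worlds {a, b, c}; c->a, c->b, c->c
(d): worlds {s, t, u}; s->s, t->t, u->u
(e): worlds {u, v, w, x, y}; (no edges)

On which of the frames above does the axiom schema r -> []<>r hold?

The schema corresponds to symmetry: forall x forall y (Rxy -> Ryx).
(a): fails — R10 but not R01.
(b): fails — Rca but not Rac.
(c): fails — Rca but not Rac.
(d): satisfies the condition.
(e): satisfies the condition.

(d), (e)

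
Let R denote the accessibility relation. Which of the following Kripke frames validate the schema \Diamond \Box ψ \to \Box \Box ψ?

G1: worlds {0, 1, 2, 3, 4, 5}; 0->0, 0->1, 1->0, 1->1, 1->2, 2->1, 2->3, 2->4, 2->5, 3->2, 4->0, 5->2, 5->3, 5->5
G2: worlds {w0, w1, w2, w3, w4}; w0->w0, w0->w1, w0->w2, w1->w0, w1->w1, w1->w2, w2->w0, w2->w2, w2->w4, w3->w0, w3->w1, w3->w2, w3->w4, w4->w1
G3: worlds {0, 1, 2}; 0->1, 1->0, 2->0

This is the axiom for a generalized confluence (Geach) condition; its first-order frame correspondent is \forall x \forall y \forall z ((xRy \wedge x R^2 z) \to \exists w (yRw \wedge z = w)).
G1: fails — 0R0, 0R²2 but no w with 0Rw and 2=w.
G2: fails — w0Rw0, w0R²w4 but no w with w0Rw and w4=w.
G3: holds.
Valid on: G3.

G3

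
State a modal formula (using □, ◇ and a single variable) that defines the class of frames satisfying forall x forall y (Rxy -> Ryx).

ψ → □◇ψ

A defining formula is ψ → □◇ψ (the B axiom).
Suppose ψ→□◇ψ is valid. Take Rxy and set V(ψ)={x}. Then ψ at x, so □◇ψ at x, so ◇ψ at y, so some z with Ryz has ψ; z=x, i.e. Ryx.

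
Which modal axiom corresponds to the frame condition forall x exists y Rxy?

□r → ◇r

This is seriality; the standard corresponding axiom is D: □r → ◇r.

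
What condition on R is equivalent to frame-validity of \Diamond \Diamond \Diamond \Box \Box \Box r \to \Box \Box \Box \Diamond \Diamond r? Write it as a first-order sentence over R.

This is a Sahlqvist (Geach-type) schema ◇^3□^3r → □^3◇^2r.
First-order correspondent: \forall x \forall y \forall z ((x R^3 y \wedge x R^3 z) \to \exists w (y R^3 w \wedge z R^2 w)).

\forall x \forall y \forall z ((x R^3 y \wedge x R^3 z) \to \exists w (y R^3 w \wedge z R^2 w))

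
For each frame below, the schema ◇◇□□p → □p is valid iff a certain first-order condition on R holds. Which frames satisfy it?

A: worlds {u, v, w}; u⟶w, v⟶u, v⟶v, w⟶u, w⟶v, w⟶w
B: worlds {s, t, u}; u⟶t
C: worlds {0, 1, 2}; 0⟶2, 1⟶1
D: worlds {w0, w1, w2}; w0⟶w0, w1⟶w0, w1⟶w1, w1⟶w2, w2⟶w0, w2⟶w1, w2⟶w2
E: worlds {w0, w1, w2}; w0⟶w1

A, B, C, E

This is the axiom for a generalized confluence (Geach) condition; its first-order frame correspondent is ∀x ∀y ∀z ((xR²y ∧ xRz) → ∃w (yR²w ∧ z = w)).
A: ✓.
B: ✓.
C: ✓.
D: fails — w1R²w0, w1Rw1 but no w with w0R²w and w1=w.
E: ✓.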